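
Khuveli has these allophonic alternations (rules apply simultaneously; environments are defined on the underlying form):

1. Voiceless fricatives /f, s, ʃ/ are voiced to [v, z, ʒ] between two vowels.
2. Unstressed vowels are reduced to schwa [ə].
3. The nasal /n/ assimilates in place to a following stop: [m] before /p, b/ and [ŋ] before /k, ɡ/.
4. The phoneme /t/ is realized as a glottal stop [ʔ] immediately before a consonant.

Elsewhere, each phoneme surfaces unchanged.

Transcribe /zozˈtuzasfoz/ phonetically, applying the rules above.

[zəzˈtuzəsfəz]

/z/ (word-initial): no rule targets it → [z].
/o/ meets the environment for rule 2 (in an unstressed syllable) → [ə].
/z/ stays [z].
/t/ (between /z/ and /u/): rule 4 targets it, but not immediately before a consonant → unchanged [t].
/u/ (between /t/ and /z/): rule 2 targets it, but not in an unstressed syllable → unchanged [u].
/z/ stays [z].
Rule 2 applies to /a/ (between /z/ and /s/: in an unstressed syllable) → [ə].
/s/ (between /a/ and /f/) fails the environment for rule 1, so it stays [s].
/f/ (between /s/ and /o/): rule 1 targets it, but not between two vowels → unchanged [f].
/o/ (between /f/ and /z/) occurs in an unstressed syllable → [ə] by rule 2.
/z/ (word-final): no rule targets it → [z].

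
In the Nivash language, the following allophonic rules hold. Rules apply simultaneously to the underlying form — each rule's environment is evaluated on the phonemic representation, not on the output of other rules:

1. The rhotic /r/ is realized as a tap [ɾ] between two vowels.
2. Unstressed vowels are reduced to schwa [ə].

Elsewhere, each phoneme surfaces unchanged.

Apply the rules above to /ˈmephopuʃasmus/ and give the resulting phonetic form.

/e/ (between /m/ and /p/): rule 2 targets it, but not in an unstressed syllable → unchanged [e].
/o/ (between /h/ and /p/) occurs in an unstressed syllable → [ə] by rule 2.
Rule 2 applies to /u/ (between /p/ and /ʃ/: in an unstressed syllable) → [ə].
/a/ (between /ʃ/ and /s/) occurs in an unstressed syllable → [ə] by rule 2.
/u/ (between /m/ and /s/): in an unstressed syllable, so rule 2 applies → [ə].

[ˈmephəpəʃəsməs]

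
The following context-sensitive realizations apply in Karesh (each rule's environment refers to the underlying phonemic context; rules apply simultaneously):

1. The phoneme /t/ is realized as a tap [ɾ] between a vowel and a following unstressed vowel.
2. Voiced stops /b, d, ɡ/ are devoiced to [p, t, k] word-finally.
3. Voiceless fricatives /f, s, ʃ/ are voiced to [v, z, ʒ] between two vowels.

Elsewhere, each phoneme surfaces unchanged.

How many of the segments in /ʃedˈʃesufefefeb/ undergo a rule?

Segments that undergo a rule: /s/ → [z] (rule 3); /f/ → [v] (rule 3); /f/ → [v] (rule 3); /f/ → [v] (rule 3); /b/ → [p] (rule 2).
All other segments surface unchanged.

5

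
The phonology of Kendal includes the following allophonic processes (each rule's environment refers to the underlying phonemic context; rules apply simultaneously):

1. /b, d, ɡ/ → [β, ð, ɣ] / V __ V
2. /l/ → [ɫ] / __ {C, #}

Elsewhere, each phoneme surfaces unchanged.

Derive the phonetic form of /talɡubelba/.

/t/ — not in any rule's target class → [t].
/a/ — not in any rule's target class → [a].
/l/ — between /a/ and /ɡ/, word-finally or immediately before a consonant — surfaces as [ɫ] (rule 2).
/ɡ/ (between /l/ and /u/): rule 1 targets it, but not between two vowels → unchanged [ɡ].
/u/ (between /ɡ/ and /b/) is unaffected → [u].
/b/ (between /u/ and /e/) occurs between two vowels → [β] by rule 1.
/e/ (between /b/ and /l/) is unaffected → [e].
/l/ (between /e/ and /b/) occurs word-finally or immediately before a consonant → [ɫ] by rule 2.
/b/ (between /l/ and /a/) fails the environment for rule 1, so it stays [b].
/a/ — not in any rule's target class → [a].

[taɫɡuβeɫba]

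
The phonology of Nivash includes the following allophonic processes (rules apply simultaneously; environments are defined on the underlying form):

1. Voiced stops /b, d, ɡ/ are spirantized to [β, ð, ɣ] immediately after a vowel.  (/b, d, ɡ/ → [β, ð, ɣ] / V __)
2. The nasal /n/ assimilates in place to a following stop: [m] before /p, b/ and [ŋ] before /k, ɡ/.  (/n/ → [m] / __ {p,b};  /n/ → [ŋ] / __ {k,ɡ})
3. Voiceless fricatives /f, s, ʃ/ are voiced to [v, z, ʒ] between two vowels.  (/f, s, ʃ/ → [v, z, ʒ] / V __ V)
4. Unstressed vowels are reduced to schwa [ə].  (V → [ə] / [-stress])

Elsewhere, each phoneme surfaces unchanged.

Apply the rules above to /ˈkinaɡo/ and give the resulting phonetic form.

/i/ (between /k/ and /n/): rule 4 targets it, but not in an unstressed syllable → unchanged [i].
/n/ (between /i/ and /a/): rule 2 targets it, but not before a labial or velar stop → unchanged [n].
/a/ meets the environment for rule 4 (in an unstressed syllable) → [ə].
/ɡ/ meets the environment for rule 1 (immediately after a vowel) → [ɣ].
/o/ — word-final, in an unstressed syllable — surfaces as [ə] (rule 4).

[ˈkinəɣə]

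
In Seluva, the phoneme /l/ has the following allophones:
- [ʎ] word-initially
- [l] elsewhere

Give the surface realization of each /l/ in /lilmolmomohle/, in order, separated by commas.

[ʎ], [l], [l], [l]

Occurrence 1 (position 1): word-initially → [ʎ].
Occurrence 2 (position 3): no conditioning environment matches → elsewhere allophone [l].
Occurrence 3 (position 6): no conditioning environment matches → elsewhere allophone [l].
Occurrence 4 (position 12): no conditioning environment matches → elsewhere allophone [l].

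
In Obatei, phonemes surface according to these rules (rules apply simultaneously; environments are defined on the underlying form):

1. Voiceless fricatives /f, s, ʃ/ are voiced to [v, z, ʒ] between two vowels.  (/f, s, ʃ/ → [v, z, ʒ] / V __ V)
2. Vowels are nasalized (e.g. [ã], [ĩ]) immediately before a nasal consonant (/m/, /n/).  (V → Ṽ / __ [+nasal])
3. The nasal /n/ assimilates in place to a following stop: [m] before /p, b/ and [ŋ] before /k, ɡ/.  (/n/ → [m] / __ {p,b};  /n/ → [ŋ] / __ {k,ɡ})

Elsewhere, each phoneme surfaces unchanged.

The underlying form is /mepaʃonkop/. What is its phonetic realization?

[mepaʒõŋkop]

/m/ stays [m].
/e/ (between /m/ and /p/) is in the target of rule 2 but the environment (before a nasal consonant) is not met → [e].
/p/ (between /e/ and /a/) is unaffected → [p].
/a/ (between /p/ and /ʃ/) fails the environment for rule 2, so it stays [a].
/ʃ/ (between /a/ and /o/): between two vowels, so rule 1 applies → [ʒ].
/o/ meets the environment for rule 2 (before a nasal consonant) → [õ].
/n/ (between /o/ and /k/) occurs before a labial or velar stop → [ŋ] by rule 3.
/k/ stays [k].
/o/ (between /k/ and /p/) fails the environment for rule 2, so it stays [o].
/p/ (word-final) is unaffected → [p].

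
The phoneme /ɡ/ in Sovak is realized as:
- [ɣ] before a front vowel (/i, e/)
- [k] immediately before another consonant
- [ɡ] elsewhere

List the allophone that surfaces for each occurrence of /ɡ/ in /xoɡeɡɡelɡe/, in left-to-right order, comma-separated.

Occurrence 1 (position 3): before a front vowel (/i, e/) → [ɣ].
Occurrence 2 (position 5): immediately before another consonant → [k].
Occurrence 3 (position 6): before a front vowel (/i, e/) → [ɣ].
Occurrence 4 (position 9): before a front vowel (/i, e/) → [ɣ].

[ɣ], [k], [ɣ], [ɣ]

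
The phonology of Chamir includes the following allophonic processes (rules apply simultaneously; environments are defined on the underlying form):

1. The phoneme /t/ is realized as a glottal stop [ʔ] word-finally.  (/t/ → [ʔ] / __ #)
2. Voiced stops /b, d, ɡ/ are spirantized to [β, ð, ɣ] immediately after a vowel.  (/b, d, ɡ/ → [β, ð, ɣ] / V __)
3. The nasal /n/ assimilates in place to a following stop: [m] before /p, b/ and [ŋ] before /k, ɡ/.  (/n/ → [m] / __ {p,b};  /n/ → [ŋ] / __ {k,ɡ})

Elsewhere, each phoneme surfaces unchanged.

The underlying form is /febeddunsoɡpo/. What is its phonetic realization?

/f/ stays [f].
/e/ — not in any rule's target class → [e].
/b/ — between /e/ and /e/, immediately after a vowel — surfaces as [β] (rule 2).
/e/ stays [e].
/d/ (between /e/ and /d/) occurs immediately after a vowel → [ð] by rule 2.
/d/ (between /d/ and /u/): rule 2 targets it, but not immediately after a vowel → unchanged [d].
/u/ (between /d/ and /n/) is unaffected → [u].
/n/ (between /u/ and /s/): rule 3 targets it, but not before a labial or velar stop → unchanged [n].
/s/ (between /n/ and /o/) is unaffected → [s].
/o/ (between /s/ and /ɡ/) is unaffected → [o].
/ɡ/ meets the environment for rule 2 (immediately after a vowel) → [ɣ].
/p/ — not in any rule's target class → [p].
/o/ (word-final) is unaffected → [o].

[feβeðdunsoɣpo]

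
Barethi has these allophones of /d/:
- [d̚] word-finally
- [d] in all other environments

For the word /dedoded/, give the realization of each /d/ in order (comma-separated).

Occurrence 1 (position 1): no conditioning environment matches → elsewhere allophone [d].
Occurrence 2 (position 3): no conditioning environment matches → elsewhere allophone [d].
Occurrence 3 (position 5): no conditioning environment matches → elsewhere allophone [d].
Occurrence 4 (position 7): word-finally → [d̚].

[d], [d], [d], [d̚]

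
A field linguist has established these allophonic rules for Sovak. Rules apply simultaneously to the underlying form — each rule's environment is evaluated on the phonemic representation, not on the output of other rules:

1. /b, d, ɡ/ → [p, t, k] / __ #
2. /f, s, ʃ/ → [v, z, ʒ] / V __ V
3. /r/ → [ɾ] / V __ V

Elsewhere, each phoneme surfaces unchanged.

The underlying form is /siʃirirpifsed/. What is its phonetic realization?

[siʒiɾirpifset]

/s/ (word-initial) is in the target of rule 2 but the environment (between two vowels) is not met → [s].
/i/ (between /s/ and /ʃ/) is unaffected → [i].
Rule 2 applies to /ʃ/ (between /i/ and /i/: between two vowels) → [ʒ].
/i/ stays [i].
Rule 3 applies to /r/ (between /i/ and /i/: between two vowels) → [ɾ].
/i/ (between /r/ and /r/): no rule targets it → [i].
/r/ (between /i/ and /p/) is in the target of rule 3 but the environment (between two vowels) is not met → [r].
/p/ (between /r/ and /i/): no rule targets it → [p].
/i/ (between /p/ and /f/): no rule targets it → [i].
/f/ (between /i/ and /s/): rule 2 targets it, but not between two vowels → unchanged [f].
/s/ (between /f/ and /e/): rule 2 targets it, but not between two vowels → unchanged [s].
/e/ (between /s/ and /d/) is unaffected → [e].
/d/ (word-final): word-finally, so rule 1 applies → [t].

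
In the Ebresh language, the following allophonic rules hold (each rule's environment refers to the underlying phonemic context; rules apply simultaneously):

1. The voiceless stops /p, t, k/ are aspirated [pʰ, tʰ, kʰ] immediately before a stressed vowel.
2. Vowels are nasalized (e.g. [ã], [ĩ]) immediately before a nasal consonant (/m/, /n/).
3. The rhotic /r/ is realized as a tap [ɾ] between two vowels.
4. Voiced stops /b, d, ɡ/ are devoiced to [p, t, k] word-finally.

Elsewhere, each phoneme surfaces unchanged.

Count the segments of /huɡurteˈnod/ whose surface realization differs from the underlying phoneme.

2

Segments that undergo a rule: /e/ → [ẽ] (rule 2); /d/ → [t] (rule 4).
All other segments surface unchanged.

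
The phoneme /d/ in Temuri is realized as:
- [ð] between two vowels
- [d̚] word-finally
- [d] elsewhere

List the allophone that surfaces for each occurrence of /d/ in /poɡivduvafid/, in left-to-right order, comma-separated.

[d], [d̚]

Occurrence 1 (position 6): no conditioning environment matches → elsewhere allophone [d].
Occurrence 2 (position 12): word-finally → [d̚].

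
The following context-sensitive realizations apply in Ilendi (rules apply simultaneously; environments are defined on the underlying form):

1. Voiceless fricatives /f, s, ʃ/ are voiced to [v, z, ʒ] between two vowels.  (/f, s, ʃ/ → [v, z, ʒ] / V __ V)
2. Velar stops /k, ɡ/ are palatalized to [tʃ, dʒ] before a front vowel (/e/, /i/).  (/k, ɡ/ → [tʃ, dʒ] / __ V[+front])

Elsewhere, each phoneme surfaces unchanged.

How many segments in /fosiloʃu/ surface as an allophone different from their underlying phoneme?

Segments that undergo a rule: /s/ → [z] (rule 1); /ʃ/ → [ʒ] (rule 1).
All other segments surface unchanged.

2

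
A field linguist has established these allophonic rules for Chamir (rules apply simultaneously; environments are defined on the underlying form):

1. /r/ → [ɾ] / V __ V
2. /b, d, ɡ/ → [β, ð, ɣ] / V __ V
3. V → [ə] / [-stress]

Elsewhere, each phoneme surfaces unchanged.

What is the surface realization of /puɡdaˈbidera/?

/p/ stays [p].
/u/ (between /p/ and /ɡ/) occurs in an unstressed syllable → [ə] by rule 3.
/ɡ/ — between /u/ and /d/; rule 2 does not apply here → [ɡ].
/d/ (between /ɡ/ and /a/) fails the environment for rule 2, so it stays [d].
/a/ — between /d/ and /b/, in an unstressed syllable — surfaces as [ə] (rule 3).
/b/ — between /a/ and /i/, between two vowels — surfaces as [β] (rule 2).
/i/ (between /b/ and /d/) is in the target of rule 3 but the environment (in an unstressed syllable) is not met → [i].
Rule 2 applies to /d/ (between /i/ and /e/: between two vowels) → [ð].
/e/ meets the environment for rule 3 (in an unstressed syllable) → [ə].
/r/ (between /e/ and /a/): between two vowels, so rule 1 applies → [ɾ].
Rule 3 applies to /a/ (word-final: in an unstressed syllable) → [ə].

[pəɡdəˈβiðəɾə]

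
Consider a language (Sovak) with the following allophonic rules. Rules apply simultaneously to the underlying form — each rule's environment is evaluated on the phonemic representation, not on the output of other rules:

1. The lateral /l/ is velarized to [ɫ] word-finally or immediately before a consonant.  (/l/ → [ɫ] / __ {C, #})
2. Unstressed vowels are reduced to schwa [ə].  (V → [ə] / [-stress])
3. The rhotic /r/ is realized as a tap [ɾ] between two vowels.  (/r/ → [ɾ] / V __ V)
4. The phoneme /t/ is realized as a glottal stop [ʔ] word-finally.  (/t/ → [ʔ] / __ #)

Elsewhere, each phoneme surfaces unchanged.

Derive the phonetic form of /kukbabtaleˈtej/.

/k/ — not in any rule's target class → [k].
/u/ meets the environment for rule 2 (in an unstressed syllable) → [ə].
/k/ (between /u/ and /b/): no rule targets it → [k].
/b/ (between /k/ and /a/) is unaffected → [b].
/a/ (between /b/ and /b/) occurs in an unstressed syllable → [ə] by rule 2.
/b/ (between /a/ and /t/) is unaffected → [b].
/t/ (between /b/ and /a/): rule 4 targets it, but not word-finally → unchanged [t].
Rule 2 applies to /a/ (between /t/ and /l/: in an unstressed syllable) → [ə].
/l/ (between /a/ and /e/) is in the target of rule 1 but the environment (word-finally or immediately before a consonant) is not met → [l].
/e/ — between /l/ and /t/, in an unstressed syllable — surfaces as [ə] (rule 2).
/t/ (between /e/ and /e/): rule 4 targets it, but not word-finally → unchanged [t].
/e/ (between /t/ and /j/) fails the environment for rule 2, so it stays [e].
/j/ (word-final): no rule targets it → [j].

[kəkbəbtələˈtej]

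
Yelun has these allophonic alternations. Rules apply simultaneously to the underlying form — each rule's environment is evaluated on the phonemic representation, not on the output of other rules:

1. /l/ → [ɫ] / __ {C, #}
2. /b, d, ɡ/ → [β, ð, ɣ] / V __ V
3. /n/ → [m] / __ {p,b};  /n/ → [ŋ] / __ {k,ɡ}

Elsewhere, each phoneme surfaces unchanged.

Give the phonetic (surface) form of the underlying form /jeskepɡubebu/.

[jeskepɡuβeβu]

/ɡ/ (between /p/ and /u/) is in the target of rule 2 but the environment (between two vowels) is not met → [ɡ].
/b/ — between /u/ and /e/, between two vowels — surfaces as [β] (rule 2).
/b/ (between /e/ and /u/): between two vowels, so rule 2 applies → [β].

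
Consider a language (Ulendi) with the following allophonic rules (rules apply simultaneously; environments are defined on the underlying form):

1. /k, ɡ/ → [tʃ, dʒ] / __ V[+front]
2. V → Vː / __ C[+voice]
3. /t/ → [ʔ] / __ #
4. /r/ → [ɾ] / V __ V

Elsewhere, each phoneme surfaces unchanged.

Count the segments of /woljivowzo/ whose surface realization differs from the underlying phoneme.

3

Segments that undergo a rule: /o/ → [oː] (rule 2); /i/ → [iː] (rule 2); /o/ → [oː] (rule 2).
All other segments surface unchanged.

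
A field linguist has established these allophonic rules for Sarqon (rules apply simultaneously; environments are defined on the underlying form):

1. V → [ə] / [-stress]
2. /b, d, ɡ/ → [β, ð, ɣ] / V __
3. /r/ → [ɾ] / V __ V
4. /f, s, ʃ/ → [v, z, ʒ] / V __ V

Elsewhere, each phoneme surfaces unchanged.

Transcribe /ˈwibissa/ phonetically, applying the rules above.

[ˈwiβəssə]

/w/ (word-initial): no rule targets it → [w].
/i/ (between /w/ and /b/): rule 1 targets it, but not in an unstressed syllable → unchanged [i].
/b/ meets the environment for rule 2 (immediately after a vowel) → [β].
/i/ (between /b/ and /s/): in an unstressed syllable, so rule 1 applies → [ə].
/s/ (between /i/ and /s/) is in the target of rule 4 but the environment (between two vowels) is not met → [s].
/s/ — between /s/ and /a/; rule 4 does not apply here → [s].
/a/ — word-final, in an unstressed syllable — surfaces as [ə] (rule 1).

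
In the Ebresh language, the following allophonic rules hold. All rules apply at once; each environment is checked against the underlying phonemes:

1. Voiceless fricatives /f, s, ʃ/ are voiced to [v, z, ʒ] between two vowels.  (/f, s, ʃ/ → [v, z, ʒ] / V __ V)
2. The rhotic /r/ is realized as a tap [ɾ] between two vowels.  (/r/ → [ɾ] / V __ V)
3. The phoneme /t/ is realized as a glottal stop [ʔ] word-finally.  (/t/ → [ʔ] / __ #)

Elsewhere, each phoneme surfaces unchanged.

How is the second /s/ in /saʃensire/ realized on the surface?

[s]

/s/ — between /n/ and /i/; rule 1 does not apply here → [s].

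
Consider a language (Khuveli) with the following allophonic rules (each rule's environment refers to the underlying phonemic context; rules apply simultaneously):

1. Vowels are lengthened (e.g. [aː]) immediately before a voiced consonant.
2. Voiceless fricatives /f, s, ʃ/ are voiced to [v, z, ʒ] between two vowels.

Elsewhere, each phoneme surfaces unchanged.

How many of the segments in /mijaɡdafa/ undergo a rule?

3

Segments that undergo a rule: /i/ → [iː] (rule 1); /a/ → [aː] (rule 1); /f/ → [v] (rule 2).
All other segments surface unchanged.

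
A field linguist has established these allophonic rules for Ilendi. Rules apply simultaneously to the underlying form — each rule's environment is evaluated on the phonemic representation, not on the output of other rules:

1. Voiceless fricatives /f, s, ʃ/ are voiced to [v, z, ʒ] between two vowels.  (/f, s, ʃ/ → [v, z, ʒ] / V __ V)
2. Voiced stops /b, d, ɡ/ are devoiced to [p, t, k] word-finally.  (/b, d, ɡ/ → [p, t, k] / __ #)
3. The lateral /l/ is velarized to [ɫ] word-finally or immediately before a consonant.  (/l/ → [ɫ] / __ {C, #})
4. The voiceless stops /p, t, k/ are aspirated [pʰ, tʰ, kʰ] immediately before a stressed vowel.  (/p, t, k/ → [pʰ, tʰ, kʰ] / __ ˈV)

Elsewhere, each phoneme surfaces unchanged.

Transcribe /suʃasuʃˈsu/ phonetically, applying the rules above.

[suʒazuʃˈsu]

/s/ (word-initial) fails the environment for rule 1, so it stays [s].
/u/ — not in any rule's target class → [u].
/ʃ/ meets the environment for rule 1 (between two vowels) → [ʒ].
/a/ — not in any rule's target class → [a].
Rule 1 applies to /s/ (between /a/ and /u/: between two vowels) → [z].
/u/ — not in any rule's target class → [u].
/ʃ/ (between /u/ and /s/): rule 1 targets it, but not between two vowels → unchanged [ʃ].
/s/ (between /ʃ/ and /u/) fails the environment for rule 1, so it stays [s].
/u/ (word-final) is unaffected → [u].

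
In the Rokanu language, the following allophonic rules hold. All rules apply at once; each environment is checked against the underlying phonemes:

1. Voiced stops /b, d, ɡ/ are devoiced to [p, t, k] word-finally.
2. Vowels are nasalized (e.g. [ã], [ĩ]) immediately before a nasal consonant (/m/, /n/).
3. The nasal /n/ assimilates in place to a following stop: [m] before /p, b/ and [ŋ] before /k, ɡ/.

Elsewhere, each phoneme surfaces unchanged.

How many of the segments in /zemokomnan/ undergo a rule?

Segments that undergo a rule: /e/ → [ẽ] (rule 2); /o/ → [õ] (rule 2); /a/ → [ã] (rule 2).
All other segments surface unchanged.

3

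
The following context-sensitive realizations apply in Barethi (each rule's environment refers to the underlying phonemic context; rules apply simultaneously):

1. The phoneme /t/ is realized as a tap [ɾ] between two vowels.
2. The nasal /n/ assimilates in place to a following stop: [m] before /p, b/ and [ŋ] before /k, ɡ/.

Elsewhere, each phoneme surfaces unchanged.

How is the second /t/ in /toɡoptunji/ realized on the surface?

[t]

/t/ (between /p/ and /u/) fails the environment for rule 1, so it stays [t].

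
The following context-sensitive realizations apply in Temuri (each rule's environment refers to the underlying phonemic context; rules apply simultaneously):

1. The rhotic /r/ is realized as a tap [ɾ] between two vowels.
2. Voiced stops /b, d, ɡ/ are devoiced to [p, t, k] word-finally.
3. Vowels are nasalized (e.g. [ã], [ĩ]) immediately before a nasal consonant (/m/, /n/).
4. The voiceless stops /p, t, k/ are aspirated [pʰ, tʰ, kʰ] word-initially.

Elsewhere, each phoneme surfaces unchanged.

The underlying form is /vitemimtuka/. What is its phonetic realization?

[vitẽmĩmtuka]

/v/ (word-initial): no rule targets it → [v].
/i/ (between /v/ and /t/) is in the target of rule 3 but the environment (before a nasal consonant) is not met → [i].
/t/ (between /i/ and /e/) fails the environment for rule 4, so it stays [t].
/e/ meets the environment for rule 3 (before a nasal consonant) → [ẽ].
/m/ (between /e/ and /i/) is unaffected → [m].
/i/ (between /m/ and /m/): before a nasal consonant, so rule 3 applies → [ĩ].
/m/ — not in any rule's target class → [m].
/t/ — between /m/ and /u/; rule 4 does not apply here → [t].
/u/ (between /t/ and /k/): rule 3 targets it, but not before a nasal consonant → unchanged [u].
/k/ (between /u/ and /a/): rule 4 targets it, but not word-initially → unchanged [k].
/a/ — word-final; rule 3 does not apply here → [a].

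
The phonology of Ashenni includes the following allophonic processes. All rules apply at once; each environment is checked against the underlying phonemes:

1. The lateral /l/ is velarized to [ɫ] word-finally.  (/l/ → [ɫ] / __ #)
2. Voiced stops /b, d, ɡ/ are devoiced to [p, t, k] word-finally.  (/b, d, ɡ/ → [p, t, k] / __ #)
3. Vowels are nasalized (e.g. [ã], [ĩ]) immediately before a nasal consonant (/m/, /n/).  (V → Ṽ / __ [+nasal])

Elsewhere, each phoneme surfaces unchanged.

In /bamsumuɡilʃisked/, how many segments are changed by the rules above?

3

Segments that undergo a rule: /a/ → [ã] (rule 3); /u/ → [ũ] (rule 3); /d/ → [t] (rule 2).
All other segments surface unchanged.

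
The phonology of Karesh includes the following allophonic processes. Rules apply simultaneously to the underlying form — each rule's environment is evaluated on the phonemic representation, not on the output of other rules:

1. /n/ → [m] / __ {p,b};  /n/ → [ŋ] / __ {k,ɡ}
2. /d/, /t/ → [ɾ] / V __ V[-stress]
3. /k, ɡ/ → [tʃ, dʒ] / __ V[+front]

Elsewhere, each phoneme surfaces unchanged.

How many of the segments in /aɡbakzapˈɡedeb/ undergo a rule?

Segments that undergo a rule: /ɡ/ → [dʒ] (rule 3); /d/ → [ɾ] (rule 2).
All other segments surface unchanged.

2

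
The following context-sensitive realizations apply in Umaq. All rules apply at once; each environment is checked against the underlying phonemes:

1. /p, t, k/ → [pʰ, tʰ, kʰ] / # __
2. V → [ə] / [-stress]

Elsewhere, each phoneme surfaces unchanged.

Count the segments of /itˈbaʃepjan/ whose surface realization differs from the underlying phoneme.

Segments that undergo a rule: /i/ → [ə] (rule 2); /e/ → [ə] (rule 2); /a/ → [ə] (rule 2).
All other segments surface unchanged.

3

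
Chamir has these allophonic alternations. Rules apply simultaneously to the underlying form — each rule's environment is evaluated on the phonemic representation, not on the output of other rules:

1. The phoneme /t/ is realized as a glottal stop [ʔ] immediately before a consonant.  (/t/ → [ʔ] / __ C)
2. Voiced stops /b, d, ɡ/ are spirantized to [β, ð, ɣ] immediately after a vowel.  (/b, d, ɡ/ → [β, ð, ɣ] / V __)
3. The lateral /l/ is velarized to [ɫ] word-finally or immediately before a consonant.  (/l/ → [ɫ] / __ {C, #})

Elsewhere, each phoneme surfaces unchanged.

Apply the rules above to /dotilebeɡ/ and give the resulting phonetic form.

[dotileβeɣ]

/d/ — word-initial; rule 2 does not apply here → [d].
/t/ (between /o/ and /i/) fails the environment for rule 1, so it stays [t].
/l/ (between /i/ and /e/) fails the environment for rule 3, so it stays [l].
Rule 2 applies to /b/ (between /e/ and /e/: immediately after a vowel) → [β].
/ɡ/ meets the environment for rule 2 (immediately after a vowel) → [ɣ].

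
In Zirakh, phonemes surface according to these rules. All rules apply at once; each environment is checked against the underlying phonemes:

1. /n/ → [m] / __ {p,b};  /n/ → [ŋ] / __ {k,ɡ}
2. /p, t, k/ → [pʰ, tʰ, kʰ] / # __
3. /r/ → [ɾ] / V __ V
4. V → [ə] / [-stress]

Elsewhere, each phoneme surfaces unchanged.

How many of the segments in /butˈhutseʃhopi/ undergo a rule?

Segments that undergo a rule: /u/ → [ə] (rule 4); /e/ → [ə] (rule 4); /o/ → [ə] (rule 4); /i/ → [ə] (rule 4).
All other segments surface unchanged.

4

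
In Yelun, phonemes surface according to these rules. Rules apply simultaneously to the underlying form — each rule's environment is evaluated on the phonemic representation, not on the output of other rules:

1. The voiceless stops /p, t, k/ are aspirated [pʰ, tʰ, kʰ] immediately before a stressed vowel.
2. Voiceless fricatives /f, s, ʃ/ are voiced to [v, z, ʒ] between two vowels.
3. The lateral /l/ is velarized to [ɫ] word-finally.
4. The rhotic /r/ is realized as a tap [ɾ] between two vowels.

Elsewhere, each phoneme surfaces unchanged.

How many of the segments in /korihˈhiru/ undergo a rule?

Segments that undergo a rule: /r/ → [ɾ] (rule 4); /r/ → [ɾ] (rule 4).
All other segments surface unchanged.

2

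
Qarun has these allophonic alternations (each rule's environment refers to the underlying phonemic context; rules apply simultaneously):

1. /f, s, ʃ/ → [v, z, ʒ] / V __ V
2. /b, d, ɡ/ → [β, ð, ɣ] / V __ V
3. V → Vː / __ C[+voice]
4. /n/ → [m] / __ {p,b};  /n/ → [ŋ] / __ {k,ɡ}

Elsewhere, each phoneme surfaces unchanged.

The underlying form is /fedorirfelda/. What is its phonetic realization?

/f/ (word-initial) fails the environment for rule 1, so it stays [f].
Rule 3 applies to /e/ (between /f/ and /d/: before a voiced consonant) → [eː].
/d/ — between /e/ and /o/, between two vowels — surfaces as [ð] (rule 2).
/o/ meets the environment for rule 3 (before a voiced consonant) → [oː].
/r/ (between /o/ and /i/): no rule targets it → [r].
/i/ meets the environment for rule 3 (before a voiced consonant) → [iː].
/r/ (between /i/ and /f/) is unaffected → [r].
/f/ (between /r/ and /e/) fails the environment for rule 1, so it stays [f].
/e/ — between /f/ and /l/, before a voiced consonant — surfaces as [eː] (rule 3).
/l/ (between /e/ and /d/): no rule targets it → [l].
/d/ (between /l/ and /a/) is in the target of rule 2 but the environment (between two vowels) is not met → [d].
/a/ (word-final) is in the target of rule 3 but the environment (before a voiced consonant) is not met → [a].

[feːðoːriːrfeːlda]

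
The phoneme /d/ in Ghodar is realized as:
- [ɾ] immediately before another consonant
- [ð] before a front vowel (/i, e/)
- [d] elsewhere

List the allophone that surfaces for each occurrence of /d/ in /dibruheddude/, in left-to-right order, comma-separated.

Occurrence 1 (position 1): before a front vowel (/i, e/) → [ð].
Occurrence 2 (position 8): immediately before another consonant → [ɾ].
Occurrence 3 (position 9): no conditioning environment matches → elsewhere allophone [d].
Occurrence 4 (position 11): before a front vowel (/i, e/) → [ð].

[ð], [ɾ], [d], [ð]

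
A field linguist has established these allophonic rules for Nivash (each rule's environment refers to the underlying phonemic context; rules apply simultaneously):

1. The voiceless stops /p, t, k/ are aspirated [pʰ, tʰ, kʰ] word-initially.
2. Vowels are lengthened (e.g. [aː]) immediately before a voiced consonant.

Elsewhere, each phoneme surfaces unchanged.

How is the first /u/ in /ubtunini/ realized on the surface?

[uː]

/u/ — word-initial, before a voiced consonant — surfaces as [uː] (rule 2).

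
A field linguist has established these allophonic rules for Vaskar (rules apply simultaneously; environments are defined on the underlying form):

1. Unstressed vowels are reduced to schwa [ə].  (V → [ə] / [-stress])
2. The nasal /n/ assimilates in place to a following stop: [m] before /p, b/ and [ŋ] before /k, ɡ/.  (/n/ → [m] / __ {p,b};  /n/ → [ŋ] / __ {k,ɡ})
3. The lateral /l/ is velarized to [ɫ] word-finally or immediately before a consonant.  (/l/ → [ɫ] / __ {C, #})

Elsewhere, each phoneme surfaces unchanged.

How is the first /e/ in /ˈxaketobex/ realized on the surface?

/e/ (between /k/ and /t/): in an unstressed syllable, so rule 1 applies → [ə].

[ə]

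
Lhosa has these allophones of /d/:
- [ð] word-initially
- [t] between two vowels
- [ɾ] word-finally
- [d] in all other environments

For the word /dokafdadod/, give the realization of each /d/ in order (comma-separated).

[ð], [d], [t], [ɾ]

Occurrence 1 (position 1): word-initially → [ð].
Occurrence 2 (position 6): no conditioning environment matches → elsewhere allophone [d].
Occurrence 3 (position 8): between two vowels → [t].
Occurrence 4 (position 10): word-finally → [ɾ].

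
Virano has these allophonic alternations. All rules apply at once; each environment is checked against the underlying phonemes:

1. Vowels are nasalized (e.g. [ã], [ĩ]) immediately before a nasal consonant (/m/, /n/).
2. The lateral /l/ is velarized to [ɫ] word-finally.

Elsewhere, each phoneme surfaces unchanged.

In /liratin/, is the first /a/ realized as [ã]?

No

/a/ (between /r/ and /t/): rule 1 targets it, but not before a nasal consonant → unchanged [a].
The actual realization is [a], not [ã].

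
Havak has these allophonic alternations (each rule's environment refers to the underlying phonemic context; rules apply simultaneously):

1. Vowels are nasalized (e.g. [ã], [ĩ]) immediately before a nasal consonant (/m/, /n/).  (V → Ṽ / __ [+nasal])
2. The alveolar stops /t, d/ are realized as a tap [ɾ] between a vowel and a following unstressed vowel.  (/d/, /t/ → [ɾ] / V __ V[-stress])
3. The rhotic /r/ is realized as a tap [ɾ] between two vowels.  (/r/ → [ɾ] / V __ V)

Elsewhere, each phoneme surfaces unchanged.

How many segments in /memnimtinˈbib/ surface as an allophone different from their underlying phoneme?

3

Segments that undergo a rule: /e/ → [ẽ] (rule 1); /i/ → [ĩ] (rule 1); /i/ → [ĩ] (rule 1).
All other segments surface unchanged.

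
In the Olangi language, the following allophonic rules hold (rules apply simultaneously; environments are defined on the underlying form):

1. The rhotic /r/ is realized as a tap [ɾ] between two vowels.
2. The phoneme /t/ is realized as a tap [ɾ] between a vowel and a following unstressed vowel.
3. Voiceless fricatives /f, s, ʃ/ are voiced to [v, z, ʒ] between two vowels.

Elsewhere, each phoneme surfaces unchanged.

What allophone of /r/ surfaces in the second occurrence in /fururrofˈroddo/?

/r/ — between /u/ and /r/; rule 1 does not apply here → [r].

[r]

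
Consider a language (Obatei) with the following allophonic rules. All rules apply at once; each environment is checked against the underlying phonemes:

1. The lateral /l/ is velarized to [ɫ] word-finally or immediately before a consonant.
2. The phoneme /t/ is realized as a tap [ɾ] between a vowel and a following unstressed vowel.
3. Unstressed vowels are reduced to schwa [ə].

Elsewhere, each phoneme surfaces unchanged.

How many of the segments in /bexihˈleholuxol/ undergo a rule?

Segments that undergo a rule: /e/ → [ə] (rule 3); /i/ → [ə] (rule 3); /o/ → [ə] (rule 3); /u/ → [ə] (rule 3); /o/ → [ə] (rule 3); /l/ → [ɫ] (rule 1).
All other segments surface unchanged.

6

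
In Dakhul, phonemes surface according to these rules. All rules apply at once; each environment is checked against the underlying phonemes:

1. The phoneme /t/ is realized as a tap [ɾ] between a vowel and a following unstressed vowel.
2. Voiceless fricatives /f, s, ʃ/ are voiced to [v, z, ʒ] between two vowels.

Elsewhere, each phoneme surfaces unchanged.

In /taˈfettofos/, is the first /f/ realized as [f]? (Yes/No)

/f/ (between /a/ and /e/) occurs between two vowels → [v] by rule 2.
The actual realization is [v], not [f].

No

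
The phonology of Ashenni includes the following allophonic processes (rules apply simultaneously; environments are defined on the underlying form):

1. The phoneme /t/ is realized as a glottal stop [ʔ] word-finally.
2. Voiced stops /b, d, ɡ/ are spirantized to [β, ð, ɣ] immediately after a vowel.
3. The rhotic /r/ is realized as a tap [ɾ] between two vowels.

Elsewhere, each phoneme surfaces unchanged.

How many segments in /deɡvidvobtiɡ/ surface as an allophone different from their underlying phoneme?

Segments that undergo a rule: /ɡ/ → [ɣ] (rule 2); /d/ → [ð] (rule 2); /b/ → [β] (rule 2); /ɡ/ → [ɣ] (rule 2).
All other segments surface unchanged.

4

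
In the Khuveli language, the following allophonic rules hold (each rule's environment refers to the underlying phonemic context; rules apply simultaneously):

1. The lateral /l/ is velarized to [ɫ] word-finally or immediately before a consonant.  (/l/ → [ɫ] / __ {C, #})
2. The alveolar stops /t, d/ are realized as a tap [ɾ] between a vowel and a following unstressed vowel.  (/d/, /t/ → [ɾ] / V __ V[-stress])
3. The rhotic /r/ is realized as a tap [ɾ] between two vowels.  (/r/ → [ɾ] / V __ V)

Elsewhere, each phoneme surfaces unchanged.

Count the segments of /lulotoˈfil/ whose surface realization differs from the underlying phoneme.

Segments that undergo a rule: /t/ → [ɾ] (rule 2); /l/ → [ɫ] (rule 1).
All other segments surface unchanged.

2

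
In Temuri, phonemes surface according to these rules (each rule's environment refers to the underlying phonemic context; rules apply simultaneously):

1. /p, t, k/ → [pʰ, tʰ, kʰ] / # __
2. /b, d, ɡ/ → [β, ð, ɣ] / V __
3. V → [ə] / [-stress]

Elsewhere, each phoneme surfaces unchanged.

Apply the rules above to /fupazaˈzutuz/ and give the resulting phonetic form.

[fəpəzəˈzutəz]

/f/ — not in any rule's target class → [f].
/u/ (between /f/ and /p/) occurs in an unstressed syllable → [ə] by rule 3.
/p/ (between /u/ and /a/): rule 1 targets it, but not word-initially → unchanged [p].
Rule 3 applies to /a/ (between /p/ and /z/: in an unstressed syllable) → [ə].
/z/ (between /a/ and /a/) is unaffected → [z].
Rule 3 applies to /a/ (between /z/ and /z/: in an unstressed syllable) → [ə].
/z/ (between /a/ and /u/): no rule targets it → [z].
/u/ (between /z/ and /t/) fails the environment for rule 3, so it stays [u].
/t/ — between /u/ and /u/; rule 1 does not apply here → [t].
/u/ meets the environment for rule 3 (in an unstressed syllable) → [ə].
/z/ (word-final) is unaffected → [z].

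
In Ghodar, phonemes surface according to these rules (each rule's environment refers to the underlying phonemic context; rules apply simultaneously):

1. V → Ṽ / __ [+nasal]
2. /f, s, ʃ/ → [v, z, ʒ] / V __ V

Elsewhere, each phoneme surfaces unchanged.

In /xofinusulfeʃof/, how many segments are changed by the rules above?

4

Segments that undergo a rule: /f/ → [v] (rule 2); /i/ → [ĩ] (rule 1); /s/ → [z] (rule 2); /ʃ/ → [ʒ] (rule 2).
All other segments surface unchanged.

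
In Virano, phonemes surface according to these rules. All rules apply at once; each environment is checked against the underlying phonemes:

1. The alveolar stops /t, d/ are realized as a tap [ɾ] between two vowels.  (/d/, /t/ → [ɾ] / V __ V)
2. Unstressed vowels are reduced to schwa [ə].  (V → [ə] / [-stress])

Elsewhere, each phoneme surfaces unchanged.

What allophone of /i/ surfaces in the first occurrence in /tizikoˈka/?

[ə]

/i/ meets the environment for rule 2 (in an unstressed syllable) → [ə].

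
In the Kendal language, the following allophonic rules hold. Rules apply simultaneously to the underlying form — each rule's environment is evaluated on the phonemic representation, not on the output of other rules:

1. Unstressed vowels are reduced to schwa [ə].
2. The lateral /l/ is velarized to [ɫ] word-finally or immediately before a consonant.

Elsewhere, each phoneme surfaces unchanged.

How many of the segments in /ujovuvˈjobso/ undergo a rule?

Segments that undergo a rule: /u/ → [ə] (rule 1); /o/ → [ə] (rule 1); /u/ → [ə] (rule 1); /o/ → [ə] (rule 1).
All other segments surface unchanged.

4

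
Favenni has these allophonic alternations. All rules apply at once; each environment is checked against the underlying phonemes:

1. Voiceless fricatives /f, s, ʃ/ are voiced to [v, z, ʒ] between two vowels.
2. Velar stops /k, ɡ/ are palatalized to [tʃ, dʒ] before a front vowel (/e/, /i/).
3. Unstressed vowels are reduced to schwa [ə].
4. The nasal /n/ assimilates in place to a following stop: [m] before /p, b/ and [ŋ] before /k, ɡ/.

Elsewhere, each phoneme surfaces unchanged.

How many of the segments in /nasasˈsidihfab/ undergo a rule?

5

Segments that undergo a rule: /a/ → [ə] (rule 3); /s/ → [z] (rule 1); /a/ → [ə] (rule 3); /i/ → [ə] (rule 3); /a/ → [ə] (rule 3).
All other segments surface unchanged.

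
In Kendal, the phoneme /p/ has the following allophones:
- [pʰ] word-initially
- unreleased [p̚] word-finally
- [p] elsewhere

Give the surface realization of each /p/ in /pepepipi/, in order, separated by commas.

[pʰ], [p], [p], [p]

Occurrence 1 (position 1): word-initially → [pʰ].
Occurrence 2 (position 3): no conditioning environment matches → elsewhere allophone [p].
Occurrence 3 (position 5): no conditioning environment matches → elsewhere allophone [p].
Occurrence 4 (position 7): no conditioning environment matches → elsewhere allophone [p].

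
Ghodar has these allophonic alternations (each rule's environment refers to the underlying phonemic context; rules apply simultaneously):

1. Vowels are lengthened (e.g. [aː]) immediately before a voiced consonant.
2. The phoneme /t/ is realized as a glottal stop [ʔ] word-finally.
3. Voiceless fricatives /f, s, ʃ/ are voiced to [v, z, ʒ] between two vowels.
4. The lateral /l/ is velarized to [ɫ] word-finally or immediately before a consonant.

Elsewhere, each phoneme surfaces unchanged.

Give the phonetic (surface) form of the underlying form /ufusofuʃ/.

/u/ (word-initial) fails the environment for rule 1, so it stays [u].
/f/ (between /u/ and /u/) occurs between two vowels → [v] by rule 3.
/u/ (between /f/ and /s/): rule 1 targets it, but not before a voiced consonant → unchanged [u].
/s/ meets the environment for rule 3 (between two vowels) → [z].
/o/ (between /s/ and /f/) is in the target of rule 1 but the environment (before a voiced consonant) is not met → [o].
/f/ (between /o/ and /u/) occurs between two vowels → [v] by rule 3.
/u/ (between /f/ and /ʃ/) is in the target of rule 1 but the environment (before a voiced consonant) is not met → [u].
/ʃ/ — word-final; rule 3 does not apply here → [ʃ].

[uvuzovuʃ]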